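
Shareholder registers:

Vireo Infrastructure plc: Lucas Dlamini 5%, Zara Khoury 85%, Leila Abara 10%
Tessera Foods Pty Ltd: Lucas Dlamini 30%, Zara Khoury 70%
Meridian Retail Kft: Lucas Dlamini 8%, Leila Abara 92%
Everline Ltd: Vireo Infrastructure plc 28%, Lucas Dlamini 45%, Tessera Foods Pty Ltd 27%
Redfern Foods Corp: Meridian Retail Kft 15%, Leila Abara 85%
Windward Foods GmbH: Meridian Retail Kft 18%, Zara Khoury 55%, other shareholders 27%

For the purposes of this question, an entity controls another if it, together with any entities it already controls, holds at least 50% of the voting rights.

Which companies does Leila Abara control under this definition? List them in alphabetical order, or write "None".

Leila holds 92% of Meridian, so Leila controls Meridian.
Meridian and Leila together hold 15% + 85% = 100% of Redfern, so Leila controls Redfern.
No other company's threshold is met.

Meridian Retail Kft, Redfern Foods Corp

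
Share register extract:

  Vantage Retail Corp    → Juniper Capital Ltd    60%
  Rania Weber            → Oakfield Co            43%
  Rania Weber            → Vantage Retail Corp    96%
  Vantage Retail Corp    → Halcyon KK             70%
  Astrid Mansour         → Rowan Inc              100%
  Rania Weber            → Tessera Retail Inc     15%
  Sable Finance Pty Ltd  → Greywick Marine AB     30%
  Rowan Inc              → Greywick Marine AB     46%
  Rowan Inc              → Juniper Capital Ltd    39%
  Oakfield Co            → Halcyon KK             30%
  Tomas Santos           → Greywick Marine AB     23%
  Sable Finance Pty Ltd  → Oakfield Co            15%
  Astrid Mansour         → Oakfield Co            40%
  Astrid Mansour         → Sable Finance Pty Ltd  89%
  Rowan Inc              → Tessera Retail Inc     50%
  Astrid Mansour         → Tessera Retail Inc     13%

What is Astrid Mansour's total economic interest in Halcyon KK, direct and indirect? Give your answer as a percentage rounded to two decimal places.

16.01%

Astrid reaches Halcyon along 2 paths.
Via Oakfield: 40% × 30% = 12%.
Via Sable → Oakfield: 89% × 15% × 30% = 4.005%.
Total: 12% + 4.005% = 16.005%.
Rounded: 16.01%.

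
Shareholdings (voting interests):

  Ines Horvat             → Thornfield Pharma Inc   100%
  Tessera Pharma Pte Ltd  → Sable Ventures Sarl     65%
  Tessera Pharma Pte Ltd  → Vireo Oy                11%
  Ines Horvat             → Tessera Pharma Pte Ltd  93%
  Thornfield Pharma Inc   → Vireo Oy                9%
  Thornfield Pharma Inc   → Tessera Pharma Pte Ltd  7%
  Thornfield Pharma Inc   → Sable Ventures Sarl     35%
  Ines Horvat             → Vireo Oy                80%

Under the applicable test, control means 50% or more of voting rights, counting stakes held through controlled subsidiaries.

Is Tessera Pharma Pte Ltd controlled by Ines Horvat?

Ines holds 100% of Thornfield, so Ines controls Thornfield.
Ines and Thornfield together hold 93% + 7% = 100% of Tessera, so Ines controls Tessera.

Yes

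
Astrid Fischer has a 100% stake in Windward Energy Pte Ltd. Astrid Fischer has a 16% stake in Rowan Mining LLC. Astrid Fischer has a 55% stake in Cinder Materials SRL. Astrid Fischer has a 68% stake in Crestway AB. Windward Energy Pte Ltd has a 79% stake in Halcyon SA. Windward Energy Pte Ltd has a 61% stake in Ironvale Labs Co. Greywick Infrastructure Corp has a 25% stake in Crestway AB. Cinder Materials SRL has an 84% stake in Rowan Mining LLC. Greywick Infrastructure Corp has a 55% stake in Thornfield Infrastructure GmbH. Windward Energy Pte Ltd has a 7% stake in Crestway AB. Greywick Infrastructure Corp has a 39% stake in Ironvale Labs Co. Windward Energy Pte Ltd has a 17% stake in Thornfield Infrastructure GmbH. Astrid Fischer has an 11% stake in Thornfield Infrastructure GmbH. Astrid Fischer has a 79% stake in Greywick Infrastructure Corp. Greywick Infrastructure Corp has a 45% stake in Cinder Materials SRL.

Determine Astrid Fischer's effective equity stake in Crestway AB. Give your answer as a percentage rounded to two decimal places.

Astrid reaches Crestway along 3 paths.
Via Greywick: 79% × 25% = 19.75%.
Via Windward: 100% × 7% = 7%.
Direct stake: 68% = 68%.
Total: 19.75% + 7% + 68% = 94.75%.

94.75%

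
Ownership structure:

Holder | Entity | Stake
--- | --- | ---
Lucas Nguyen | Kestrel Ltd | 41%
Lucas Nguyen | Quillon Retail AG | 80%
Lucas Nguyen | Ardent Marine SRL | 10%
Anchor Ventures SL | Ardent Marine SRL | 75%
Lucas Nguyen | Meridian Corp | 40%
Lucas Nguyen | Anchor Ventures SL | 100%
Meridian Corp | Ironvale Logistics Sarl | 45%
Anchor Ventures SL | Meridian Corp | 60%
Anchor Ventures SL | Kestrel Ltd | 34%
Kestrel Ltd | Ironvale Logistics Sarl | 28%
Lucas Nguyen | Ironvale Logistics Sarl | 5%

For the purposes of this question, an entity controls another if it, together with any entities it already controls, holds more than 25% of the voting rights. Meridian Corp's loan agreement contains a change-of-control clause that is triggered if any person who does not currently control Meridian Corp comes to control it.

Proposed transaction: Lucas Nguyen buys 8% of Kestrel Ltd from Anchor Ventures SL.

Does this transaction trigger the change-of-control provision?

No

The purchase adds only to Lucas's holdings (Anchor's stake shrinks), so Lucas is the only person who could newly come to control Meridian.
Lucas holds 100% of Anchor, so Lucas controls Anchor.
Anchor and Lucas together hold 60% + 40% = 100% of Meridian, so Lucas controls Meridian.
So Lucas already controls Meridian before the transaction.
After the purchase, Lucas's direct stake in Kestrel rises to 41% + 8% = 49%, and Anchor's stake falls to 26%.
Lucas controlled Meridian already, so this is not a new person acquiring control; every other person's position is unchanged or reduced.
No new person acquires control, so the clause is not triggered.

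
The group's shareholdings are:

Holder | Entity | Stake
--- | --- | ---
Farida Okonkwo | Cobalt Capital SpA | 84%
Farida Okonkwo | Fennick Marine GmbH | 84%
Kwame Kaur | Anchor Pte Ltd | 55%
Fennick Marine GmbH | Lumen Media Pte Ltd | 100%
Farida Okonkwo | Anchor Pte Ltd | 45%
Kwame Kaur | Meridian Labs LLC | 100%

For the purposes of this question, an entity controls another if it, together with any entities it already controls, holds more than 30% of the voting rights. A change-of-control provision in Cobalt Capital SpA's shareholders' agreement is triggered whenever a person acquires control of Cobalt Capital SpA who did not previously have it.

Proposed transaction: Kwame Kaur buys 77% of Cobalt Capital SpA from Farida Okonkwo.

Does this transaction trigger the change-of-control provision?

Yes

The purchase adds only to Kwame's holdings (Farida's stake shrinks), so Kwame is the only person who could newly come to control Cobalt.
Kwame holds 55% of Anchor, so Kwame controls Anchor.
Kwame holds 100% of Meridian, so Kwame controls Meridian.
Neither Kwame nor any entity Kwame controls holds any voting interest in Cobalt.
So before the transaction, Kwame does not control Cobalt.
After the purchase, Kwame holds 77% of Cobalt directly, and Farida's stake falls to 7%.
Kwame holds 77% of Cobalt, so Kwame controls Cobalt.
Kwame did not control Cobalt before and does after, so the clause is triggered.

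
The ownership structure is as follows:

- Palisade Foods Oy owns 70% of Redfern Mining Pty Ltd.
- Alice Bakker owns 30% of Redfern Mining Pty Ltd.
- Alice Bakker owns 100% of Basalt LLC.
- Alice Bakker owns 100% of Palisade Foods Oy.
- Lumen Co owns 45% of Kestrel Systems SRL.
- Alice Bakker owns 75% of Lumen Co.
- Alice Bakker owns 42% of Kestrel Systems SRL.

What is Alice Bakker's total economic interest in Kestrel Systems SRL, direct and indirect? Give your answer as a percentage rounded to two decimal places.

Alice reaches Kestrel along 2 paths.
Direct stake: 42% = 42%.
Via Lumen: 75% × 45% = 33.75%.
Total: 42% + 33.75% = 75.75%.

75.75%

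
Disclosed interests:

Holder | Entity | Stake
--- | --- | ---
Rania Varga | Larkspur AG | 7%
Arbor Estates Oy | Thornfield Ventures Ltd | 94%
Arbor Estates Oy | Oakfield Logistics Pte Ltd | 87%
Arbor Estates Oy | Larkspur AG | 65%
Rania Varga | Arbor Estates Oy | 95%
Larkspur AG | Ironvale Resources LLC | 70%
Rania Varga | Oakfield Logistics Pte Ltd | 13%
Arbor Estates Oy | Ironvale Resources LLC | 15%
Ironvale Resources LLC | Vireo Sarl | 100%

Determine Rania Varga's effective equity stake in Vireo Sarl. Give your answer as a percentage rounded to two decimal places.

Rania reaches Vireo along 3 paths.
Via Arbor → Larkspur → Ironvale: 95% × 65% × 70% × 100% = 43.225%.
Via Larkspur → Ironvale: 7% × 70% × 100% = 4.9%.
Via Arbor → Ironvale: 95% × 15% × 100% = 14.25%.
Total: 43.225% + 4.9% + 14.25% = 62.375%.
Rounded: 62.38%.

62.38%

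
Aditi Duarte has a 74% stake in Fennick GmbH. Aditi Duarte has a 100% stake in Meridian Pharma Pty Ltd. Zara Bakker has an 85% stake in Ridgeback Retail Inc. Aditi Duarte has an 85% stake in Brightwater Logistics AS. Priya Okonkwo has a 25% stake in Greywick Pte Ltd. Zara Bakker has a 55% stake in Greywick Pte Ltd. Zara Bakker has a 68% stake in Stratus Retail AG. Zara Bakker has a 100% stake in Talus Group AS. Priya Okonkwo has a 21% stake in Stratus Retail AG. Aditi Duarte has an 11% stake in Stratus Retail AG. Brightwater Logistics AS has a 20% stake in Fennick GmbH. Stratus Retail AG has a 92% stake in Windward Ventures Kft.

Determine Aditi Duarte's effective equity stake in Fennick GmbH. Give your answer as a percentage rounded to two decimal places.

91.00%

Aditi reaches Fennick along 2 paths.
Direct stake: 74% = 74%.
Via Brightwater: 85% × 20% = 17%.
Total: 74% + 17% = 91%.
Rounded: 91.00%.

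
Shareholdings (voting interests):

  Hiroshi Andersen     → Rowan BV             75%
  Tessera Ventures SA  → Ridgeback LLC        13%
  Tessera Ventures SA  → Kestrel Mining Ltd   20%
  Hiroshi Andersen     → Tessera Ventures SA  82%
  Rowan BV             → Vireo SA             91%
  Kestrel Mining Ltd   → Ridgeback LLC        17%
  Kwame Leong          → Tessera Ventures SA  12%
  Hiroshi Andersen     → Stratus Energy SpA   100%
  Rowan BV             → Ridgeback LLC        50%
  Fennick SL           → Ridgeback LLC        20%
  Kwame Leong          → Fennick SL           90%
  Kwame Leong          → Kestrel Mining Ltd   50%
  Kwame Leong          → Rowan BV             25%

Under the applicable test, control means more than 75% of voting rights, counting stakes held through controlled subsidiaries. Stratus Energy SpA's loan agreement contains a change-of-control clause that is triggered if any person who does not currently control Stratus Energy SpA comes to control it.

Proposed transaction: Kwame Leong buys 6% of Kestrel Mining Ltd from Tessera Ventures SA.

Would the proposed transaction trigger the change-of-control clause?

The purchase adds only to Kwame's holdings (Tessera's stake shrinks), so Kwame is the only person who could newly come to control Stratus.
Kwame holds 90% of Fennick, so Kwame controls Fennick.
Neither Kwame nor any entity Kwame controls holds any voting interest in Stratus.
So before the transaction, Kwame does not control Stratus.
After the purchase, Kwame's direct stake in Kestrel rises to 50% + 6% = 56%, and Tessera's stake falls to 14%.
Kwame's side now holds 56% of Kestrel, not > 75%, so Kwame still does not control Kestrel.
After the transaction, neither Kwame nor any entity Kwame controls holds a voting interest in Stratus, so Kwame still does not control it.
No new person acquires control, so the clause is not triggered.

No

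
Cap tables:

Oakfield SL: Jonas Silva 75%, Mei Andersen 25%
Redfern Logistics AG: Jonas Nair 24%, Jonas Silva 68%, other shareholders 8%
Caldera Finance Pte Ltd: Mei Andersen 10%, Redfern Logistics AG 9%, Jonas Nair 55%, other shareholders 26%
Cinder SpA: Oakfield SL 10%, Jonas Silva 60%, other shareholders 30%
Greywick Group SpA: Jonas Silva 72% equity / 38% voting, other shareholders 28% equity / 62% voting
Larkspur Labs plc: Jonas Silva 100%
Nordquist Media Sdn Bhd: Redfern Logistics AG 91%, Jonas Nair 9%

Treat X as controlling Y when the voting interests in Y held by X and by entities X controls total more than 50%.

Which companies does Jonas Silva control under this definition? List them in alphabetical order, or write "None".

Cinder SpA, Larkspur Labs plc, Nordquist Media Sdn Bhd, Oakfield SL, Redfern Logistics AG

Jonas Silva holds 75% of Oakfield, so Jonas Silva controls Oakfield.
Jonas Silva holds 68% of Redfern, so Jonas Silva controls Redfern.
Oakfield and Jonas Silva together hold 10% + 60% = 70% of Cinder, so Jonas Silva controls Cinder.
Jonas Silva holds 100% of Larkspur, so Jonas Silva controls Larkspur.
Redfern holds 91% of Nordquist, so Jonas Silva controls Nordquist.
No other company's threshold is met.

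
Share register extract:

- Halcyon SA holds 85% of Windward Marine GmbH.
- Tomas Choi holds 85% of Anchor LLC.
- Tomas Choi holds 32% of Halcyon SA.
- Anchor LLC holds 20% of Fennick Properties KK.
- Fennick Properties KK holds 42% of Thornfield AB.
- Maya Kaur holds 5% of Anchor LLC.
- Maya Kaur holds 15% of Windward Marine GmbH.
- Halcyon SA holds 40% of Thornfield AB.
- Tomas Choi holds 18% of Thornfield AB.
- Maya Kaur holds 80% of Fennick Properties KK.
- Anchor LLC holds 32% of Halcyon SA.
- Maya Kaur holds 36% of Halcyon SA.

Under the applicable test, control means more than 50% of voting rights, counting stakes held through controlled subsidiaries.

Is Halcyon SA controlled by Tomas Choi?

Yes

Tomas holds 85% of Anchor, so Tomas controls Anchor.
Tomas and Anchor together hold 32% + 32% = 64% of Halcyon, so Tomas controls Halcyon.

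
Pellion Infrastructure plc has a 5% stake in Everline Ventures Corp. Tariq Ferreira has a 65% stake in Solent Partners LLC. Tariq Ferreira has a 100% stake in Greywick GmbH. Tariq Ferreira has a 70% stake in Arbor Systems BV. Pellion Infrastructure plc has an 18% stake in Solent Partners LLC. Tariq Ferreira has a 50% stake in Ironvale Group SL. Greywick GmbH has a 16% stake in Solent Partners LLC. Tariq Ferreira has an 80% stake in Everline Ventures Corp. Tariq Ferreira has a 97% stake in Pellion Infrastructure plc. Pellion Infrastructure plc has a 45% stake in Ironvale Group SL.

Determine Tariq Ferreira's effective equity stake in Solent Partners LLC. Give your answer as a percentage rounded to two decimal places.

98.46%

Tariq reaches Solent along 3 paths.
Via Greywick: 100% × 16% = 16%.
Via Pellion: 97% × 18% = 17.46%.
Direct stake: 65% = 65%.
Total: 16% + 17.46% + 65% = 98.46%.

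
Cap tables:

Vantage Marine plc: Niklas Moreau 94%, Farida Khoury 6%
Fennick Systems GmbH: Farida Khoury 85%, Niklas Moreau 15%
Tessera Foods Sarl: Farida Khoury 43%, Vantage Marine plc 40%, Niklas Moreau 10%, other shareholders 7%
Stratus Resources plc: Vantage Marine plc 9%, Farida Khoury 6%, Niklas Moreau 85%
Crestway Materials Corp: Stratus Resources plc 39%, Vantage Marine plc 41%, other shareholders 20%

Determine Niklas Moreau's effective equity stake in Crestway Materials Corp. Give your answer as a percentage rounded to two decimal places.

74.99%

Niklas reaches Crestway along 3 paths.
Via Vantage → Stratus: 94% × 9% × 39% = 3.2994%.
Via Stratus: 85% × 39% = 33.15%.
Via Vantage: 94% × 41% = 38.54%.
Total: 3.2994% + 33.15% + 38.54% = 74.9894%.
Rounded: 74.99%.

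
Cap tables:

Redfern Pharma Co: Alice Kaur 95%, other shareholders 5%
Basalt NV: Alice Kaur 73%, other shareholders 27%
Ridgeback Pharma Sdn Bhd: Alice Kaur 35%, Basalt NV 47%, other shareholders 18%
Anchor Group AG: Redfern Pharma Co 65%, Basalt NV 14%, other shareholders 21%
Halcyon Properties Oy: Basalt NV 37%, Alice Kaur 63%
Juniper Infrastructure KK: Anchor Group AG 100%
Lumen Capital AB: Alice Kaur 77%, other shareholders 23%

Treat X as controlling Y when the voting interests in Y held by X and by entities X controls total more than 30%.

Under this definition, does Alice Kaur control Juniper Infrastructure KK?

Alice holds 95% of Redfern, so Alice controls Redfern.
Alice holds 73% of Basalt, so Alice controls Basalt.
Redfern and Basalt together hold 65% + 14% = 79% of Anchor, so Alice controls Anchor.
Anchor holds 100% of Juniper, so Alice controls Juniper.

Yes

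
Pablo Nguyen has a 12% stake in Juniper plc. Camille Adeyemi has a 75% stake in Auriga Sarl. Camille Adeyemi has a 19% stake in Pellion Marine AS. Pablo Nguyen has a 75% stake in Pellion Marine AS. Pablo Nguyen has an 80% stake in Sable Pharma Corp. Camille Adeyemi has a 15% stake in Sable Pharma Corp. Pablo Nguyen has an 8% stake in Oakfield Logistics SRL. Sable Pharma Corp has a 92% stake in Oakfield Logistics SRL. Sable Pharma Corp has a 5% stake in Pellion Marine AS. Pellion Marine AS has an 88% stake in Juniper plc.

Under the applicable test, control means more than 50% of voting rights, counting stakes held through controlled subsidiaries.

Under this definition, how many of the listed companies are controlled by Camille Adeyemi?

1

Camille holds 75% of Auriga, so Camille controls Auriga.
No other company's threshold is met.
Camille controls 1 company.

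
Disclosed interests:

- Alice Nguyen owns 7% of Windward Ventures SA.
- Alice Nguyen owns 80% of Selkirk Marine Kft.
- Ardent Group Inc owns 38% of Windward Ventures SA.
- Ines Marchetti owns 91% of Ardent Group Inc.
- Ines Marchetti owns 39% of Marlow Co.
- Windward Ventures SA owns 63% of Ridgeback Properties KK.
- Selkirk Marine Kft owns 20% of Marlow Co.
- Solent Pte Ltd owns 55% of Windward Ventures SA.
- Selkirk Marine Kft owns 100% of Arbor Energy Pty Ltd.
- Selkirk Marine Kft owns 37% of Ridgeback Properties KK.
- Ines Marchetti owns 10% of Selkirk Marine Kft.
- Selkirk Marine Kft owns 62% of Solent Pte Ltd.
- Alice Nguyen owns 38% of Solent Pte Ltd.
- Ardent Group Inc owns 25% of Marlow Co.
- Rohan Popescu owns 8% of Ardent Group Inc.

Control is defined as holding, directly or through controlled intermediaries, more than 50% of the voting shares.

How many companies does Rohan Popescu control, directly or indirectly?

Rohan's largest direct stake is 8% in Ardent, which does not meet the threshold.
Rohan controls 0 companies.

0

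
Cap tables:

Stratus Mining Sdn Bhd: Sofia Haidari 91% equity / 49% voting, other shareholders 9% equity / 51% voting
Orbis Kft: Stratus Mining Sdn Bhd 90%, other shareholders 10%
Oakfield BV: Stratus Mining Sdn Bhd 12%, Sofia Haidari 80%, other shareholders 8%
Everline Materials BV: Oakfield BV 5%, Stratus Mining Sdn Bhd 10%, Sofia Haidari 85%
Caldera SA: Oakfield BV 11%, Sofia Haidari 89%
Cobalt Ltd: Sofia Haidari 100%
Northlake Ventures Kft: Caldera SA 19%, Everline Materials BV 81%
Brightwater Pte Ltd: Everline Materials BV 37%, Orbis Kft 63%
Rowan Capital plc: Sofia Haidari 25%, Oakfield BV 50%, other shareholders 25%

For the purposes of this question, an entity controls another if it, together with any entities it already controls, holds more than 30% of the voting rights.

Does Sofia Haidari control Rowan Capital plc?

Yes

Sofia holds 49% of Stratus, so Sofia controls Stratus.
Stratus and Sofia together hold 12% + 80% = 92% of Oakfield, so Sofia controls Oakfield.
Sofia and Oakfield together hold 25% + 50% = 75% of Rowan, so Sofia controls Rowan.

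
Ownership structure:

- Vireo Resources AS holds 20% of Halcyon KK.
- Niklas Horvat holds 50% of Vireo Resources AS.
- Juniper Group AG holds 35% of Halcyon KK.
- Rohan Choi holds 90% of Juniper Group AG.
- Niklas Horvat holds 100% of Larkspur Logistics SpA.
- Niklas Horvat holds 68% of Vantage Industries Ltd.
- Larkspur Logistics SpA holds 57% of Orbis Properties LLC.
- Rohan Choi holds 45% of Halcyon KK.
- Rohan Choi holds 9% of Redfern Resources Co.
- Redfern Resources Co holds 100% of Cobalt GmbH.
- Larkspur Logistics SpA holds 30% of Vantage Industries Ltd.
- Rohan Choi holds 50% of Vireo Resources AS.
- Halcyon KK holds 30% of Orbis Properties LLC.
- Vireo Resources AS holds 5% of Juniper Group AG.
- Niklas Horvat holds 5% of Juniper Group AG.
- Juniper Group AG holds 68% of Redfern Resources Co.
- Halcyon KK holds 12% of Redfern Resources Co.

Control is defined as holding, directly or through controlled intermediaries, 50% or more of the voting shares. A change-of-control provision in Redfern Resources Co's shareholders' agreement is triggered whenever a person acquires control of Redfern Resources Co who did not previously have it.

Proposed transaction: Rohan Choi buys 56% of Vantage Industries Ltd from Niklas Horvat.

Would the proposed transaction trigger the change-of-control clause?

The purchase adds only to Rohan's holdings (Niklas's stake shrinks), so Rohan is the only person who could newly come to control Redfern.
Rohan holds 50% of Vireo, so Rohan controls Vireo.
Vireo and Rohan together hold 5% + 90% = 95% of Juniper, so Rohan controls Juniper.
Juniper and Vireo and Rohan together hold 35% + 20% + 45% = 100% of Halcyon, so Rohan controls Halcyon.
Rohan and Juniper and Halcyon together hold 9% + 68% + 12% = 89% of Redfern, so Rohan controls Redfern.
So Rohan already controls Redfern before the transaction.
After the purchase, Rohan holds 56% of Vantage directly, and Niklas's stake falls to 12%.
Rohan controlled Redfern already, so this is not a new person acquiring control; every other person's position is unchanged or reduced.
No new person acquires control, so the clause is not triggered.

No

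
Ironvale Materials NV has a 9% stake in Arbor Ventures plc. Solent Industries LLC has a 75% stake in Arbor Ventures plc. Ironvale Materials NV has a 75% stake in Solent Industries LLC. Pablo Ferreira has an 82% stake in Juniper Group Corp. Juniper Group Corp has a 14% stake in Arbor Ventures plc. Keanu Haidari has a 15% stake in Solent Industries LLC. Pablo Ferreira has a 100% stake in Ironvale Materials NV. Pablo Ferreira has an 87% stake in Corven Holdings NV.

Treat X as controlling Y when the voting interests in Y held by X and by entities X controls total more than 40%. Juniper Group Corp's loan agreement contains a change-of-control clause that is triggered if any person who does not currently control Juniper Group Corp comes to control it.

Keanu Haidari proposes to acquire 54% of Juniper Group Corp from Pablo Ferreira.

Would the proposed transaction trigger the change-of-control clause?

The purchase adds only to Keanu's holdings (Pablo's stake shrinks), so Keanu is the only person who could newly come to control Juniper.
Keanu's largest direct stake is 15% in Solent, which does not meet the threshold, so Keanu controls no company.
Neither Keanu nor any entity Keanu controls holds any voting interest in Juniper.
So before the transaction, Keanu does not control Juniper.
After the purchase, Keanu holds 54% of Juniper directly, and Pablo's stake falls to 28%.
Keanu holds 54% of Juniper, so Keanu controls Juniper.
Keanu did not control Juniper before and does after, so the clause is triggered.

Yes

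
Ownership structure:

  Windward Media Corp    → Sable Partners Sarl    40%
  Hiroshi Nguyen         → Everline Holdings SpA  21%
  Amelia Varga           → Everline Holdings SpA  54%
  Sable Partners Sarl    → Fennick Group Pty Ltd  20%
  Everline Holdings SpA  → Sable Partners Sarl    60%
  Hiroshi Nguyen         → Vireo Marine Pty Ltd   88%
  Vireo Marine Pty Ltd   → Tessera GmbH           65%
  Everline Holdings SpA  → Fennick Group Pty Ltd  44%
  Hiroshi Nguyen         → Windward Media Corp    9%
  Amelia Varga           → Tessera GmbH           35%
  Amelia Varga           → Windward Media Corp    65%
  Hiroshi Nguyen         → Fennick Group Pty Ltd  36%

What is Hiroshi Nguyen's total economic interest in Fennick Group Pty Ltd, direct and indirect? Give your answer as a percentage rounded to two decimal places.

Hiroshi reaches Fennick along 4 paths.
Direct stake: 36% = 36%.
Via Everline: 21% × 44% = 9.24%.
Via Everline → Sable: 21% × 60% × 20% = 2.52%.
Via Windward → Sable: 9% × 40% × 20% = 0.72%.
Total: 36% + 9.24% + 2.52% + 0.72% = 48.48%.

48.48%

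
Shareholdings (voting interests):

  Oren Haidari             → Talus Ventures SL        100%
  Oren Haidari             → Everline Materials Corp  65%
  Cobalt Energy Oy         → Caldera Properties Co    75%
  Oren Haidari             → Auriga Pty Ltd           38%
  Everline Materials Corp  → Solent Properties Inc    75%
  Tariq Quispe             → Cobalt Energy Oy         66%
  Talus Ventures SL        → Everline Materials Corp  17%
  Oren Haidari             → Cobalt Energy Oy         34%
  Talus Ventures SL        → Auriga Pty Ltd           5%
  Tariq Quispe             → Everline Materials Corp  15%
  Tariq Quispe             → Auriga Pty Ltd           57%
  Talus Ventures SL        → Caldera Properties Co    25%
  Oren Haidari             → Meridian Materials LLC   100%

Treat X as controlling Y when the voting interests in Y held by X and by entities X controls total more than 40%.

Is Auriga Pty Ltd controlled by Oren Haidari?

Yes

Oren holds 100% of Talus, so Oren controls Talus.
Oren and Talus together hold 38% + 5% = 43% of Auriga, so Oren controls Auriga.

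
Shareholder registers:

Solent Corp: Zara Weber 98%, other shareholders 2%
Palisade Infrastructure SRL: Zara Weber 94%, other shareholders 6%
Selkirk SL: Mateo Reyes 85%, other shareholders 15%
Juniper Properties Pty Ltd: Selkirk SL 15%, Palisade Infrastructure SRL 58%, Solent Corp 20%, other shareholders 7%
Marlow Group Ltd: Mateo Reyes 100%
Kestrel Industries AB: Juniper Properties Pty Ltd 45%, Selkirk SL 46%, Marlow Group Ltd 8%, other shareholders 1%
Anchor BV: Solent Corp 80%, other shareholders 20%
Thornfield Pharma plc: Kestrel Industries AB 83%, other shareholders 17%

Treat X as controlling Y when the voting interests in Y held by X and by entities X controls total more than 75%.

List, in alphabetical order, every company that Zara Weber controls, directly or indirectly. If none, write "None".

Zara holds 98% of Solent, so Zara controls Solent.
Zara holds 94% of Palisade, so Zara controls Palisade.
Palisade and Solent together hold 58% + 20% = 78% of Juniper, so Zara controls Juniper.
Solent holds 80% of Anchor, so Zara controls Anchor.
No other company's threshold is met.

Anchor BV, Juniper Properties Pty Ltd, Palisade Infrastructure SRL, Solent Corp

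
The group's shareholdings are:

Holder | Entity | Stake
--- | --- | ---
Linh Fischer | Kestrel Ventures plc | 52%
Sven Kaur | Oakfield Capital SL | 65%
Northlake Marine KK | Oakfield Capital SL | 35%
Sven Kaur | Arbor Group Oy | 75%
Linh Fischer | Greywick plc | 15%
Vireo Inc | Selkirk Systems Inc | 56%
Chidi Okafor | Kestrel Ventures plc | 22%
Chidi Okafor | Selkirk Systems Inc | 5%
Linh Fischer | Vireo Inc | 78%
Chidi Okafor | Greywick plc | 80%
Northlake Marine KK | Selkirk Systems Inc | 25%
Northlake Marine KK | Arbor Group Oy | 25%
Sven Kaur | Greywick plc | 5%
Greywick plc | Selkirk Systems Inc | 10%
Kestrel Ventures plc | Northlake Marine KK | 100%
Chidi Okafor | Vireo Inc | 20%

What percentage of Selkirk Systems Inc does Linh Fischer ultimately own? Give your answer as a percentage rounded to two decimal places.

Linh reaches Selkirk along 3 paths.
Via Kestrel → Northlake: 52% × 100% × 25% = 13%.
Via Vireo: 78% × 56% = 43.68%.
Via Greywick: 15% × 10% = 1.5%.
Total: 13% + 43.68% + 1.5% = 58.18%.

58.18%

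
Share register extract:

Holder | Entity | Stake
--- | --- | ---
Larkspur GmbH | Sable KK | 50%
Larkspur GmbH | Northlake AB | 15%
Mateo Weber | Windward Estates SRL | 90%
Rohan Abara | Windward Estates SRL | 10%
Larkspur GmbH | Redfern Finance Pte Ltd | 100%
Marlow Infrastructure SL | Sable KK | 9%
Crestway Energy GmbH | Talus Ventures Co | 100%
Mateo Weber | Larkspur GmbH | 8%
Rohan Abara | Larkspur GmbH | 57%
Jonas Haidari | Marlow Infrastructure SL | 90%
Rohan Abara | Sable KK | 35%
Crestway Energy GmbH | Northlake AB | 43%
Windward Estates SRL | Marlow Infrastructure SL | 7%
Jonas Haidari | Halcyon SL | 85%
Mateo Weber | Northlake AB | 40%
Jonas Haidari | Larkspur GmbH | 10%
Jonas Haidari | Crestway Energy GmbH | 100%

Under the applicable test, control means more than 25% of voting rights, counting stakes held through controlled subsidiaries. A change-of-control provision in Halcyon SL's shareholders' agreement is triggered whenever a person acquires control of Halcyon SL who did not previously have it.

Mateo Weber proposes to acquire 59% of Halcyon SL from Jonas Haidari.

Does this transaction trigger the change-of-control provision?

The purchase adds only to Mateo's holdings (Jonas's stake shrinks), so Mateo is the only person who could newly come to control Halcyon.
Mateo holds 90% of Windward, so Mateo controls Windward.
Mateo holds 40% of Northlake, so Mateo controls Northlake.
Neither Mateo nor any entity Mateo controls holds any voting interest in Halcyon.
So before the transaction, Mateo does not control Halcyon.
After the purchase, Mateo holds 59% of Halcyon directly, and Jonas's stake falls to 26%.
Mateo holds 59% of Halcyon, so Mateo controls Halcyon.
Mateo did not control Halcyon before and does after, so the clause is triggered.

Yes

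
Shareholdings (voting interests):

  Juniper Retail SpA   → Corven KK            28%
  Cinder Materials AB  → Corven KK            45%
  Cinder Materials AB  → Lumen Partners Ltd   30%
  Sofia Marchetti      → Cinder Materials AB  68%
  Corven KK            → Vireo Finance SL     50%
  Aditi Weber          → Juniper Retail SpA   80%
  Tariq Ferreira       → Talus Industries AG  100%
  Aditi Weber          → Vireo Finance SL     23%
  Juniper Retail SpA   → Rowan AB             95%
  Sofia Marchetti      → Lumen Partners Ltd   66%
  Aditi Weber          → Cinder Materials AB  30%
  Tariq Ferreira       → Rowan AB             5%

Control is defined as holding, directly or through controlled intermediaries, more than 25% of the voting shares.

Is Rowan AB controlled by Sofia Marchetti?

No

Sofia holds 68% of Cinder, so Sofia controls Cinder.
Cinder holds 45% of Corven, so Sofia controls Corven.
Cinder and Sofia together hold 30% + 66% = 96% of Lumen, so Sofia controls Lumen.
Corven holds 50% of Vireo, so Sofia controls Vireo.
Neither Sofia nor any entity Sofia controls holds any voting interest in Rowan.
So Sofia does not control Rowan.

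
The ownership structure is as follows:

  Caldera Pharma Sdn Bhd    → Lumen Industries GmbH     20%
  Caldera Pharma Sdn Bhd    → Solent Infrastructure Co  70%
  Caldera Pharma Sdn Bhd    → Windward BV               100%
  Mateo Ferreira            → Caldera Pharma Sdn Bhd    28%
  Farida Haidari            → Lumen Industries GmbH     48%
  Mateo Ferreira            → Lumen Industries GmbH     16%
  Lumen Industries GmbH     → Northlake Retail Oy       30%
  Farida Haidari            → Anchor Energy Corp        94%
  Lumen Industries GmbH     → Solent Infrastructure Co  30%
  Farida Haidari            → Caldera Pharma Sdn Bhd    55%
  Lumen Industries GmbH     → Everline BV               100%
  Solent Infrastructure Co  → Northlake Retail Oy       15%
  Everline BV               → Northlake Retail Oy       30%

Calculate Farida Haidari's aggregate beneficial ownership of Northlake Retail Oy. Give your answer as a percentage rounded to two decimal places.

Farida reaches Northlake along 7 paths.
Via Lumen: 48% × 30% = 14.4%.
Via Caldera → Lumen: 55% × 20% × 30% = 3.3%.
Via Lumen → Solent: 48% × 30% × 15% = 2.16%.
Via Caldera → Lumen → Solent: 55% × 20% × 30% × 15% = 0.495%.
Via Caldera → Solent: 55% × 70% × 15% = 5.775%.
Via Lumen → Everline: 48% × 100% × 30% = 14.4%.
Via Caldera → Lumen → Everline: 55% × 20% × 100% × 30% = 3.3%.
Total: 14.4% + 3.3% + 2.16% + 0.495% + 5.775% + 14.4% + 3.3% = 43.83%.

43.83%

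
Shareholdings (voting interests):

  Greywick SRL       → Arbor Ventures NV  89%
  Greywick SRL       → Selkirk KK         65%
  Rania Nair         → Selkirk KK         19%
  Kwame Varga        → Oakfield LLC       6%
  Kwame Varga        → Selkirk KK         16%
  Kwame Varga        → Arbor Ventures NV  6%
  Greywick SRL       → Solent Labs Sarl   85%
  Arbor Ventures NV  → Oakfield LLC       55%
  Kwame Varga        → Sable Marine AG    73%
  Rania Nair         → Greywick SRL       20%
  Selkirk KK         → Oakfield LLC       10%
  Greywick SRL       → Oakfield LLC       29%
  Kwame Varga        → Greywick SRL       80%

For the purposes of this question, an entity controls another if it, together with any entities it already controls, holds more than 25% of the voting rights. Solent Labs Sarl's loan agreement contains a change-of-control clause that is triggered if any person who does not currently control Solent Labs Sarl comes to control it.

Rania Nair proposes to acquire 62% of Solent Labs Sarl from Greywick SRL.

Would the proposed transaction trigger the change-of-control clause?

Yes

The purchase adds only to Rania's holdings (Greywick's stake shrinks), so Rania is the only person who could newly come to control Solent.
Rania's largest direct stake is 20% in Greywick, which does not meet the threshold, so Rania controls no company.
Neither Rania nor any entity Rania controls holds any voting interest in Solent.
So before the transaction, Rania does not control Solent.
After the purchase, Rania holds 62% of Solent directly, and Greywick's stake falls to 23%.
Rania holds 62% of Solent, so Rania controls Solent.
Rania did not control Solent before and does after, so the clause is triggered.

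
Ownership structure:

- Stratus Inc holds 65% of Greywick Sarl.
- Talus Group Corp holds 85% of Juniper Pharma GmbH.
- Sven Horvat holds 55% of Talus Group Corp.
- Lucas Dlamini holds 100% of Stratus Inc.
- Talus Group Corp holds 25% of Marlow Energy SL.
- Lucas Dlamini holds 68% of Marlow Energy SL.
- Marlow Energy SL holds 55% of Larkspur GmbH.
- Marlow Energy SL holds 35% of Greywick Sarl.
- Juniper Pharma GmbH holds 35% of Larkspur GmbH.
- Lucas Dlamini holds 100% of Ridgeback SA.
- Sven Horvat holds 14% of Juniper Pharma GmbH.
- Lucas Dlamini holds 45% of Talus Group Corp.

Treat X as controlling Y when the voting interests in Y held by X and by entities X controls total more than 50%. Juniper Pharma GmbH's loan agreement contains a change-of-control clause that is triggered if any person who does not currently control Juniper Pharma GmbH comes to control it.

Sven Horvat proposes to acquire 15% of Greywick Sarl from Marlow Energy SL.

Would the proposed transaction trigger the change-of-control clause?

No

The purchase adds only to Sven's holdings (Marlow's stake shrinks), so Sven is the only person who could newly come to control Juniper.
Sven holds 55% of Talus, so Sven controls Talus.
Talus and Sven together hold 85% + 14% = 99% of Juniper, so Sven controls Juniper.
So Sven already controls Juniper before the transaction.
After the purchase, Sven holds 15% of Greywick directly, and Marlow's stake falls to 20%.
Sven controlled Juniper already, so this is not a new person acquiring control; every other person's position is unchanged or reduced.
No new person acquires control, so the clause is not triggered.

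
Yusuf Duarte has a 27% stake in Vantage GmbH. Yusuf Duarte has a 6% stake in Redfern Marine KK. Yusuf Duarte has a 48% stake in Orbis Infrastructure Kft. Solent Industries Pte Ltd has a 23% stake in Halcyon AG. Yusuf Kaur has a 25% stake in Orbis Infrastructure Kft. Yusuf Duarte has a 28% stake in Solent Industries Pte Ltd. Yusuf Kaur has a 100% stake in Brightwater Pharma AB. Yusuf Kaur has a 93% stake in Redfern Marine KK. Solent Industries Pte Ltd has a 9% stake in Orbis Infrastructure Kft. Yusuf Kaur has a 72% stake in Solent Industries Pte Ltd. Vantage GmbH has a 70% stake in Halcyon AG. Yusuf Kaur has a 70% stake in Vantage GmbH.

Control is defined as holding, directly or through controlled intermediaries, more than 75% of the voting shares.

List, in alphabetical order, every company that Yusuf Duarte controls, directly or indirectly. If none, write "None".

Yusuf Duarte's largest direct stake is 48% in Orbis, which does not meet the threshold.

None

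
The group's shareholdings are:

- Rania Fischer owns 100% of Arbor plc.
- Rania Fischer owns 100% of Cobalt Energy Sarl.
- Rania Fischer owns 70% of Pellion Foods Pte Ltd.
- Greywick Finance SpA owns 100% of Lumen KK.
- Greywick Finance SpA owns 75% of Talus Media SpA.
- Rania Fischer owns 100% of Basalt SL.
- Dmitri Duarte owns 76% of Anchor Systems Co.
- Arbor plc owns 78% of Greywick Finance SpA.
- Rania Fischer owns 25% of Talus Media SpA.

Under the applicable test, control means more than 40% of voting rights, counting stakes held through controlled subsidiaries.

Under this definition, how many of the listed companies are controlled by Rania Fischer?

Rania holds 70% of Pellion, so Rania controls Pellion.
Rania holds 100% of Basalt, so Rania controls Basalt.
Rania holds 100% of Arbor, so Rania controls Arbor.
Rania holds 100% of Cobalt, so Rania controls Cobalt.
Arbor holds 78% of Greywick, so Rania controls Greywick.
Rania and Greywick together hold 25% + 75% = 100% of Talus, so Rania controls Talus.
Greywick holds 100% of Lumen, so Rania controls Lumen.
No other company's threshold is met.
Rania controls 7 companies.

7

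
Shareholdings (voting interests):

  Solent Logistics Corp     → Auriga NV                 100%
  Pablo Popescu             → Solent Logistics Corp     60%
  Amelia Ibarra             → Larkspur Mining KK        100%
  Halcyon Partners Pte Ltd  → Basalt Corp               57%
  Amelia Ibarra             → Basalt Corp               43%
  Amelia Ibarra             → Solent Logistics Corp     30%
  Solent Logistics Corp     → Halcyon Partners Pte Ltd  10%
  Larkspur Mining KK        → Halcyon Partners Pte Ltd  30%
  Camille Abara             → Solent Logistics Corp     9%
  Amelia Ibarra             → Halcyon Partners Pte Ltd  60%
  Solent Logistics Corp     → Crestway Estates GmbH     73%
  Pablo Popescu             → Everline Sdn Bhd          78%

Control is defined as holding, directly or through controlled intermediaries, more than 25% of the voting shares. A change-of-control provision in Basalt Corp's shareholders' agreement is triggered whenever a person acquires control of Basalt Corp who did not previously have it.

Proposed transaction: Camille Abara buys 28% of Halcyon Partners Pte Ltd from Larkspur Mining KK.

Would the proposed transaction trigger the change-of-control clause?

The purchase adds only to Camille's holdings (Larkspur's stake shrinks), so Camille is the only person who could newly come to control Basalt.
Camille's largest direct stake is 9% in Solent, which does not meet the threshold, so Camille controls no company.
Neither Camille nor any entity Camille controls holds any voting interest in Basalt.
So before the transaction, Camille does not control Basalt.
After the purchase, Camille holds 28% of Halcyon directly, and Larkspur's stake falls to 2%.
Camille holds 28% of Halcyon, so Camille controls Halcyon.
Halcyon holds 57% of Basalt, so Camille controls Basalt.
Camille did not control Basalt before and does after, so the clause is triggered.

Yes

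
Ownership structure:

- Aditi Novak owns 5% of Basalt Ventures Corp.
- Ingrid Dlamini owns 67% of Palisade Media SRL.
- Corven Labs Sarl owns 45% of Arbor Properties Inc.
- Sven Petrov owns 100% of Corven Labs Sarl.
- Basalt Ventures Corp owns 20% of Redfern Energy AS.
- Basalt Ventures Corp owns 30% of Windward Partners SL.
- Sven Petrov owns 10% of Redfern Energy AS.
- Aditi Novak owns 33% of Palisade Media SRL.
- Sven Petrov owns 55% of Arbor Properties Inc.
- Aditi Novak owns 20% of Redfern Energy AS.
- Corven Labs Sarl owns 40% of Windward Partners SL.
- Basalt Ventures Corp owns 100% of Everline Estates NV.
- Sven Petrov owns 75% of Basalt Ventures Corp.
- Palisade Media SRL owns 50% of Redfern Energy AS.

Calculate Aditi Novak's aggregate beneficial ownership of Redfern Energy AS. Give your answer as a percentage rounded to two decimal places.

37.50%

Aditi reaches Redfern along 3 paths.
Via Basalt: 5% × 20% = 1%.
Via Palisade: 33% × 50% = 16.5%.
Direct stake: 20% = 20%.
Total: 1% + 16.5% + 20% = 37.5%.
Rounded: 37.50%.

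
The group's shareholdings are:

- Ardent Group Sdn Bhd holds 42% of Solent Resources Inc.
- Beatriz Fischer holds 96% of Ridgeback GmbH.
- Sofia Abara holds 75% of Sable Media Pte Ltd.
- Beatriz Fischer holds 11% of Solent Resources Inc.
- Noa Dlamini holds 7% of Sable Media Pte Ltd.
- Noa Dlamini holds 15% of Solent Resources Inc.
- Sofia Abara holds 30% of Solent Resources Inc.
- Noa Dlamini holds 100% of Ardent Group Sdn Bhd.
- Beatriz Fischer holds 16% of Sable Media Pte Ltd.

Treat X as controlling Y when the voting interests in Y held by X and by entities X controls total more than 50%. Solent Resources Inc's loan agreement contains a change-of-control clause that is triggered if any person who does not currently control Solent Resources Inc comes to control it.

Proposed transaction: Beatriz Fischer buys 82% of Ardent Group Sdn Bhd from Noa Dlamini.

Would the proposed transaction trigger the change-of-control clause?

Yes

The purchase adds only to Beatriz's holdings (Noa's stake shrinks), so Beatriz is the only person who could newly come to control Solent.
Beatriz holds 96% of Ridgeback, so Beatriz controls Ridgeback.
In Solent, Beatriz's side holds only 11%, not > 50%.
So before the transaction, Beatriz does not control Solent.
After the purchase, Beatriz holds 82% of Ardent directly, and Noa's stake falls to 18%.
Beatriz holds 82% of Ardent, so Beatriz controls Ardent.
Ardent and Beatriz together hold 42% + 11% = 53% of Solent, so Beatriz controls Solent.
Beatriz did not control Solent before and does after, so the clause is triggered.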